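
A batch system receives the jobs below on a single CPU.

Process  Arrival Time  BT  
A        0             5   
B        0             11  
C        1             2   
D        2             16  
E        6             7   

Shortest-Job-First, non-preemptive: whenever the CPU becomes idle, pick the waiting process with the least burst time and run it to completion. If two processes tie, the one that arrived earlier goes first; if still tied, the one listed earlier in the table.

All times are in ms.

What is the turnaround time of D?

Gantt: | A 0-5 | C 5-7 | E 7-14 | B 14-25 | D 25-41 |
Completion: A=5  B=25  C=7  D=41  E=14
Turnaround (C−A): A=5  B=25  C=6  D=39  E=8
Turnaround(D) = completion − arrival = 41 − 2 = 39

39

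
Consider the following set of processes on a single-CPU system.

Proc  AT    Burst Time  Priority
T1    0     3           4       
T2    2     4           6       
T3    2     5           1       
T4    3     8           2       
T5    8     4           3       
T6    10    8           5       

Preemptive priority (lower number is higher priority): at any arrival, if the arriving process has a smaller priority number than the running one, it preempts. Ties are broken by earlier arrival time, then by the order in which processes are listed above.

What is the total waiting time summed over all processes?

Schedule: | T1 0-2 | T3 2-7 | T4 7-15 | T5 15-19 | T1 19-20 | T6 20-28 | T2 28-32 |
Completion: T1=20  T2=32  T3=7  T4=15  T5=19  T6=28
Turnaround (C−A): T1=20  T2=30  T3=5  T4=12  T5=11  T6=18
Waiting = turnaround − burst: T1=17, T2=26, T3=0, T4=4, T5=7, T6=10
Total waiting = 17 + 26 + 0 + 4 + 7 + 10 = 64

64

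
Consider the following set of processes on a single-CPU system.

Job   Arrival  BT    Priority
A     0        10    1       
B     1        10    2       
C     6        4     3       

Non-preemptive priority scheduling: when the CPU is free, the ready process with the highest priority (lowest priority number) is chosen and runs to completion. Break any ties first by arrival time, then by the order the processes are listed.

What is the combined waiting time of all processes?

23

Gantt: | A 0-10 | B 10-20 | C 20-24 |
Completion: A=10  B=20  C=24
Waiting = turnaround − burst: A=0, B=9, C=14
Total waiting = 0 + 9 + 14 = 23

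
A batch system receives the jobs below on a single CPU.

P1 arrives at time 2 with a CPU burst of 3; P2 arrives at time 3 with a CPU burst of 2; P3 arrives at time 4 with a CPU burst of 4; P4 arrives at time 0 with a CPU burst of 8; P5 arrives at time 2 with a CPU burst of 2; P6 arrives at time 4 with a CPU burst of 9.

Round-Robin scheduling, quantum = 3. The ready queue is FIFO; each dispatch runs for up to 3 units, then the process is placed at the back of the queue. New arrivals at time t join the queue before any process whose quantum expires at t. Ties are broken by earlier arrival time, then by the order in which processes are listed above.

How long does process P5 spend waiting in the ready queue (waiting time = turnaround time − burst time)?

4

Gantt: | P4 0-3 | P1 3-6 | P5 6-8 | P2 8-10 | P4 10-13 | P3 13-16 | P6 16-19 | P4 19-21 | P3 21-22 | P6 22-28 |
Completion: P1=6  P2=10  P3=22  P4=21  P5=8  P6=28
Waiting(P5) = turnaround − burst = 6 − 2 = 4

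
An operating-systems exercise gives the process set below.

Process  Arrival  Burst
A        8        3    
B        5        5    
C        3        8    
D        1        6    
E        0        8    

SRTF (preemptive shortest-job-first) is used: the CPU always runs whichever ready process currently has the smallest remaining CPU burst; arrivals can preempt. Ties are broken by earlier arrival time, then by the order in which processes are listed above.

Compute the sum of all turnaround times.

68

Schedule: | E 0-1 | D 1-7 | B 7-8 | A 8-11 | B 11-15 | E 15-22 | C 22-30 |
Completion: A=11  B=15  C=30  D=7  E=22
Turnaround (C−A): A=3  B=10  C=27  D=6  E=22
Turnaround = completion − arrival: A=3, B=10, C=27, D=6, E=22
Total turnaround = 3 + 10 + 27 + 6 + 22 = 68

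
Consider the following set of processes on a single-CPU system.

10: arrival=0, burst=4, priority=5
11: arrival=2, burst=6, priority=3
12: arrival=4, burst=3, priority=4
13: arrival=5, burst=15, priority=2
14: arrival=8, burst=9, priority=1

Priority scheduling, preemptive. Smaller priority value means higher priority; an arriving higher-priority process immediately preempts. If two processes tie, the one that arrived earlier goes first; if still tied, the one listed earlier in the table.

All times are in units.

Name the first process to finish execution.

Timeline: | 10 0-2 | 11 2-5 | 13 5-8 | 14 8-17 | 13 17-29 | 11 29-32 | 12 32-35 | 10 35-37 |
Completion: 10=37  11=32  12=35  13=29  14=17
Finish order: 14 → 13 → 11 → 12 → 10

14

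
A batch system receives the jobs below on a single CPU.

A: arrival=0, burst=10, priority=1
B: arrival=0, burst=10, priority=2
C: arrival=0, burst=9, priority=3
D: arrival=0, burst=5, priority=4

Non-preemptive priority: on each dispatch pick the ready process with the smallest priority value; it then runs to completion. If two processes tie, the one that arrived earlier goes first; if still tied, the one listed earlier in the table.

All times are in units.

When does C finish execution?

29

Timeline: | A 0-10 | B 10-20 | C 20-29 | D 29-34 |
Completion: A=10  B=20  C=29  D=34
Turnaround (C−A): A=10  B=20  C=29  D=34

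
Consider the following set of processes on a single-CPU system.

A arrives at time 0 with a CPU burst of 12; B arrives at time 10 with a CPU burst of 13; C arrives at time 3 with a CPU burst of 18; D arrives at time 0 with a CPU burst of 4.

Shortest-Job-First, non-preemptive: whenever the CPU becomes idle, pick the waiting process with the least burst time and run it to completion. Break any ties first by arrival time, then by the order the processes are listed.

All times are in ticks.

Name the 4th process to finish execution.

C

Schedule: | D 0-4 | A 4-16 | B 16-29 | C 29-47 |
Completion: A=16  B=29  C=47  D=4
Finish order: D → A → B → C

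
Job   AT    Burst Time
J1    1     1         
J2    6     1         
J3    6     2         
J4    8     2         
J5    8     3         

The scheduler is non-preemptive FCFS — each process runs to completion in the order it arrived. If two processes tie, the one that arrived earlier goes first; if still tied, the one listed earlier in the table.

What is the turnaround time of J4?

3

Gantt: | idle 0-1 | J1 1-2 | idle 2-6 | J2 6-7 | J3 7-9 | J4 9-11 | J5 11-14 |
Completion: J1=2  J2=7  J3=9  J4=11  J5=14
Turnaround (C−A): J1=1  J2=1  J3=3  J4=3  J5=6
Turnaround(J4) = completion − arrival = 11 − 8 = 3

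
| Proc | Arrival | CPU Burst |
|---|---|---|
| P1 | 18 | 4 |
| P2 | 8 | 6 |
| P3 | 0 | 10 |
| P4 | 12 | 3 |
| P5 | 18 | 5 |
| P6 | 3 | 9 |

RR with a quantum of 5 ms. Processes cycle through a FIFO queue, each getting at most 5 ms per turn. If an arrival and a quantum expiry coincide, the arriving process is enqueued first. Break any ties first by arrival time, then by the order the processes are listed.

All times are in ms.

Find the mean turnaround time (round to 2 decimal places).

Timeline: | P3 0-5 | P6 5-10 | P3 10-15 | P2 15-20 | P6 20-24 | P4 24-27 | P1 27-31 | P5 31-36 | P2 36-37 |
Completion: P1=31  P2=37  P3=15  P4=27  P5=36  P6=24
Turnaround (C−A): P1=13  P2=29  P3=15  P4=15  P5=18  P6=21
Turnaround times: P1=13, P2=29, P3=15, P4=15, P5=18, P6=21
Average turnaround = (13+29+15+15+18+21) / 6 = 111/6 = 18.50

18.50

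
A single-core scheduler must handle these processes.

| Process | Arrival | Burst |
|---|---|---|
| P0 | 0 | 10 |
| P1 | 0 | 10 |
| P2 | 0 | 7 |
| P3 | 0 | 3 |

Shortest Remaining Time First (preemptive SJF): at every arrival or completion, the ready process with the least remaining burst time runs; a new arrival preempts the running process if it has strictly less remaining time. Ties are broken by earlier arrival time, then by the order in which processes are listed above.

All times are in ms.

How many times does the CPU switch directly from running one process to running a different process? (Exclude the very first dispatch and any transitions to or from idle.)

3

Gantt: | P3 0-3 | P2 3-10 | P0 10-20 | P1 20-30 |
Completion: P0=20  P1=30  P2=10  P3=3
Turnaround (C−A): P0=20  P1=30  P2=10  P3=3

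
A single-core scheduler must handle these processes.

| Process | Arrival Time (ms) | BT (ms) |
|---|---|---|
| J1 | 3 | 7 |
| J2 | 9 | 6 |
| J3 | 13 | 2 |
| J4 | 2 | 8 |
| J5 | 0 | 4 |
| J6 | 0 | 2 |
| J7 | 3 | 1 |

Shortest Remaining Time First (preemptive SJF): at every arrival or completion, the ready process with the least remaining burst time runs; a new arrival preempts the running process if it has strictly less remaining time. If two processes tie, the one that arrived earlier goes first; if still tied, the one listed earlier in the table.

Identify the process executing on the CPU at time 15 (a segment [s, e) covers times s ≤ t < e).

Gantt: | J6 0-2 | J5 2-3 | J7 3-4 | J5 4-7 | J1 7-14 | J3 14-16 | J2 16-22 | J4 22-30 |
Completion: J1=14  J2=22  J3=16  J4=30  J5=7  J6=2  J7=4
Turnaround (C−A): J1=11  J2=13  J3=3  J4=28  J5=7  J6=2  J7=1

J3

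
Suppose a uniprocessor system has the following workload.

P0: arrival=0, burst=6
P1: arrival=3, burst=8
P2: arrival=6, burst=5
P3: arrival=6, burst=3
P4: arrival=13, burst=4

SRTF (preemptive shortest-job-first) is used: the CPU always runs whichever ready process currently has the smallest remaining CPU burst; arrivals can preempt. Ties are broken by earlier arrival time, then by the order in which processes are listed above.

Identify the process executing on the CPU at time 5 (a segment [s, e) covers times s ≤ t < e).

P0

Timeline: | P0 0-6 | P3 6-9 | P2 9-14 | P4 14-18 | P1 18-26 |
Completion: P0=6  P1=26  P2=14  P3=9  P4=18
Turnaround (C−A): P0=6  P1=23  P2=8  P3=3  P4=5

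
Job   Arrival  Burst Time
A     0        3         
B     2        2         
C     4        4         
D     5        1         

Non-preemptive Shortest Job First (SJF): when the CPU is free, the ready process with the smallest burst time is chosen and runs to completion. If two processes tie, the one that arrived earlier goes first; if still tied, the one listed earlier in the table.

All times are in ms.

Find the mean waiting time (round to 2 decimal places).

Timeline: | A 0-3 | B 3-5 | D 5-6 | C 6-10 |
Completion: A=3  B=5  C=10  D=6
Turnaround (C−A): A=3  B=3  C=6  D=1
Waiting times: A=0, B=1, C=2, D=0
Average waiting = (0+1+2+0) / 4 = 3/4 = 0.75

0.75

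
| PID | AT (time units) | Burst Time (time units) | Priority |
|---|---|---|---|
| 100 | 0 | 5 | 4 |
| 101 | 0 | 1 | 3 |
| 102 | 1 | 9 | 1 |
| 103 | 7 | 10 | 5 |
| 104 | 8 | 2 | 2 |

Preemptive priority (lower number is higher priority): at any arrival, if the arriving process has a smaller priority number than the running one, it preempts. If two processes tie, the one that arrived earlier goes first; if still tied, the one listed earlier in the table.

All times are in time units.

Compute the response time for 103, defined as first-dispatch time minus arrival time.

10

Gantt: | 101 0-1 | 102 1-10 | 104 10-12 | 100 12-17 | 103 17-27 |
Completion: 100=17  101=1  102=10  103=27  104=12
Turnaround (C−A): 100=17  101=1  102=9  103=20  104=4
Response(103) = first start − arrival = 17 − 7 = 10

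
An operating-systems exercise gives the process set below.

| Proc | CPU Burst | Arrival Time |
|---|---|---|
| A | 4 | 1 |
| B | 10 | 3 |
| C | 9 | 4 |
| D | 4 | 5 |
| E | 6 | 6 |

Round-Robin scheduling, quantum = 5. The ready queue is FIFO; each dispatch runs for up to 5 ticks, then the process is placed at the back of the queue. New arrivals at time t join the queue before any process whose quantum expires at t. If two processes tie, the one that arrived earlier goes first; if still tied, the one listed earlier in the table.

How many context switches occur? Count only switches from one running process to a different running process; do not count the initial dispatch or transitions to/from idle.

Gantt: | idle 0-1 | A 1-5 | B 5-10 | C 10-15 | D 15-19 | E 19-24 | B 24-29 | C 29-33 | E 33-34 |
Completion: A=5  B=29  C=33  D=19  E=34

7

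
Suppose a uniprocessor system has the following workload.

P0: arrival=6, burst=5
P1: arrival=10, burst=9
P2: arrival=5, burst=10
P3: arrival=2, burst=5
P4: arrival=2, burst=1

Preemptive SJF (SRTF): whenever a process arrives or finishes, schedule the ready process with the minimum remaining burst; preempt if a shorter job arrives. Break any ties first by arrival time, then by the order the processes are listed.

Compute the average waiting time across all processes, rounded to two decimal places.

Schedule: | idle 0-2 | P4 2-3 | P3 3-8 | P0 8-13 | P1 13-22 | P2 22-32 |
Completion: P0=13  P1=22  P2=32  P3=8  P4=3
Turnaround (C−A): P0=7  P1=12  P2=27  P3=6  P4=1
Waiting times: P0=2, P1=3, P2=17, P3=1, P4=0
Average waiting = (2+3+17+1+0) / 5 = 23/5 = 4.60

4.60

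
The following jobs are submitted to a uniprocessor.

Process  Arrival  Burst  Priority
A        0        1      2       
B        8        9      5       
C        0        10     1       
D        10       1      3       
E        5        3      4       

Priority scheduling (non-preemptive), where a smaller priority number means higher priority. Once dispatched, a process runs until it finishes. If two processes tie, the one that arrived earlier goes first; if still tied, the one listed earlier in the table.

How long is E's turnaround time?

10

Timeline: | C 0-10 | A 10-11 | D 11-12 | E 12-15 | B 15-24 |
Completion: A=11  B=24  C=10  D=12  E=15
Turnaround (C−A): A=11  B=16  C=10  D=2  E=10
Turnaround(E) = completion − arrival = 15 − 5 = 10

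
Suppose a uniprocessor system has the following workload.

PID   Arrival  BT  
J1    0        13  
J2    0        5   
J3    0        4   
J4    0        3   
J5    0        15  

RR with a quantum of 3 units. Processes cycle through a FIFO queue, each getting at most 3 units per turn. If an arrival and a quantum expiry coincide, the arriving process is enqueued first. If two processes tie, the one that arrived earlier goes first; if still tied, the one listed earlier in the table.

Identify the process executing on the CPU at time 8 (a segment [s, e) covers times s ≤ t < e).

Schedule: | J1 0-3 | J2 3-6 | J3 6-9 | J4 9-12 | J5 12-15 | J1 15-18 | J2 18-20 | J3 20-21 | J5 21-24 | J1 24-27 | J5 27-30 | J1 30-33 | J5 33-36 | J1 36-37 | J5 37-40 |
Completion: J1=37  J2=20  J3=21  J4=12  J5=40
Turnaround (C−A): J1=37  J2=20  J3=21  J4=12  J5=40

J3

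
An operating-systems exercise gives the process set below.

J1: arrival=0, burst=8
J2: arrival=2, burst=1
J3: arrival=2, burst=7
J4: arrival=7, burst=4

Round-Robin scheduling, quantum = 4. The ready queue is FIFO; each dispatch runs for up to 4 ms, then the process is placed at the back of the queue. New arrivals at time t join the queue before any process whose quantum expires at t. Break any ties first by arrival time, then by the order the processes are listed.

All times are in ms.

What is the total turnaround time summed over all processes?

44

Schedule: | J1 0-4 | J2 4-5 | J3 5-9 | J1 9-13 | J4 13-17 | J3 17-20 |
Completion: J1=13  J2=5  J3=20  J4=17
Turnaround (C−A): J1=13  J2=3  J3=18  J4=10
Turnaround = completion − arrival: J1=13, J2=3, J3=18, J4=10
Total turnaround = 13 + 3 + 18 + 10 = 44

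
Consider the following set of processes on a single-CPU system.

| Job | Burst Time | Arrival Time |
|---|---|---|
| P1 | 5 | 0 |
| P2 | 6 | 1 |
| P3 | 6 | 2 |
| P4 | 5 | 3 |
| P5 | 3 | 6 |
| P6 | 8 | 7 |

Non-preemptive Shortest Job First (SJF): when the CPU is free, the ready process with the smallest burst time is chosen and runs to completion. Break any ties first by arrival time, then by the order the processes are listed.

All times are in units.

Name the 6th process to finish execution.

P6

Timeline: | P1 0-5 | P4 5-10 | P5 10-13 | P2 13-19 | P3 19-25 | P6 25-33 |
Completion: P1=5  P2=19  P3=25  P4=10  P5=13  P6=33
Finish order: P1 → P4 → P5 → P2 → P3 → P6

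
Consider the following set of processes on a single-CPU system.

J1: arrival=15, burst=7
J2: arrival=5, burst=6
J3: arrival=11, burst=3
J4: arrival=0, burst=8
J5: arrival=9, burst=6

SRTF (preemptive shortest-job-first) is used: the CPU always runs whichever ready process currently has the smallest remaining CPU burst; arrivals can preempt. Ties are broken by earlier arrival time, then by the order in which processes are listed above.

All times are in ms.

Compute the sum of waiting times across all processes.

22

Schedule: | J4 0-8 | J2 8-14 | J3 14-17 | J5 17-23 | J1 23-30 |
Completion: J1=30  J2=14  J3=17  J4=8  J5=23
Waiting = turnaround − burst: J1=8, J2=3, J3=3, J4=0, J5=8
Total waiting = 8 + 3 + 3 + 0 + 8 = 22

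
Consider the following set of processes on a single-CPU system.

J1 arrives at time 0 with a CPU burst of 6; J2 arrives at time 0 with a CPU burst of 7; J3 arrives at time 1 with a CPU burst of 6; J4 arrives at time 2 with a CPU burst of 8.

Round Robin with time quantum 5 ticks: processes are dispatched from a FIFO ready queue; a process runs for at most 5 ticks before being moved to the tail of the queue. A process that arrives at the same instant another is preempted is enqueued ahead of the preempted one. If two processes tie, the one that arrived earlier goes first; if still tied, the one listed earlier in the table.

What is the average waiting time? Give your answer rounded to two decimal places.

Schedule: | J1 0-5 | J2 5-10 | J3 10-15 | J4 15-20 | J1 20-21 | J2 21-23 | J3 23-24 | J4 24-27 |
Completion: J1=21  J2=23  J3=24  J4=27
Waiting times: J1=15, J2=16, J3=17, J4=17
Average waiting = (15+16+17+17) / 4 = 65/4 = 16.25

16.25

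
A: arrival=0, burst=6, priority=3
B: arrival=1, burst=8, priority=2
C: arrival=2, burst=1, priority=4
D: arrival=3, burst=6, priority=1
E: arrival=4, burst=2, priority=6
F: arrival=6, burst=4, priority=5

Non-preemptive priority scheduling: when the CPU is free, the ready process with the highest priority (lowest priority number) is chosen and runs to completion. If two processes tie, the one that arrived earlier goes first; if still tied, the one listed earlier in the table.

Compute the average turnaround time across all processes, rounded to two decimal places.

Timeline: | A 0-6 | D 6-12 | B 12-20 | C 20-21 | F 21-25 | E 25-27 |
Completion: A=6  B=20  C=21  D=12  E=27  F=25
Turnaround (C−A): A=6  B=19  C=19  D=9  E=23  F=19
Turnaround times: A=6, B=19, C=19, D=9, E=23, F=19
Average turnaround = (6+19+19+9+23+19) / 6 = 95/6 = 15.83

15.83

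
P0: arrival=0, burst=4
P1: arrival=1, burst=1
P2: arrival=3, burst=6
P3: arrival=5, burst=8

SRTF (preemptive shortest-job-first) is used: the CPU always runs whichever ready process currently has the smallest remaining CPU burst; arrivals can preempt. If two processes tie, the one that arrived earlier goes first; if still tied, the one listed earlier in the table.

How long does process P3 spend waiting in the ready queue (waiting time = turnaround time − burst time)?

Schedule: | P0 0-1 | P1 1-2 | P0 2-5 | P2 5-11 | P3 11-19 |
Completion: P0=5  P1=2  P2=11  P3=19
Waiting(P3) = turnaround − burst = 14 − 8 = 6

6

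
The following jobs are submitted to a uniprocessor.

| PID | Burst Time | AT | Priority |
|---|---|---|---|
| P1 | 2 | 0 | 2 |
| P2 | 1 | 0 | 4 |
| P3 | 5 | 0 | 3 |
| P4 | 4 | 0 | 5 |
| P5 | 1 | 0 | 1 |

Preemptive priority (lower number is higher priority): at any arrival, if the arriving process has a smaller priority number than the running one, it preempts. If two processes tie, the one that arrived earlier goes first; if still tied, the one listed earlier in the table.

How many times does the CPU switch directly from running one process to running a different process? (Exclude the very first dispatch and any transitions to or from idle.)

Gantt: | P5 0-1 | P1 1-3 | P3 3-8 | P2 8-9 | P4 9-13 |
Completion: P1=3  P2=9  P3=8  P4=13  P5=1

4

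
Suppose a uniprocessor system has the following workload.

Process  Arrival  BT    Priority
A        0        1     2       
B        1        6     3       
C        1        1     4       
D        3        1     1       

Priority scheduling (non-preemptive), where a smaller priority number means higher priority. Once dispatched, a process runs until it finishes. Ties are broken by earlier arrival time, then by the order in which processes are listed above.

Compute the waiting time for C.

Timeline: | A 0-1 | B 1-7 | D 7-8 | C 8-9 |
Completion: A=1  B=7  C=9  D=8
Waiting(C) = turnaround − burst = 8 − 1 = 7

7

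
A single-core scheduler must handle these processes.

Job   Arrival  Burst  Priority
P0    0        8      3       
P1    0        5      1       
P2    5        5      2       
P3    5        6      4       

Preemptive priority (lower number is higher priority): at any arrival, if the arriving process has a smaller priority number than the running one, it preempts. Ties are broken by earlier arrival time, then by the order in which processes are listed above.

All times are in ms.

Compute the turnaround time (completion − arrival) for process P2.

5

Timeline: | P1 0-5 | P2 5-10 | P0 10-18 | P3 18-24 |
Completion: P0=18  P1=5  P2=10  P3=24
Turnaround(P2) = completion − arrival = 10 − 5 = 5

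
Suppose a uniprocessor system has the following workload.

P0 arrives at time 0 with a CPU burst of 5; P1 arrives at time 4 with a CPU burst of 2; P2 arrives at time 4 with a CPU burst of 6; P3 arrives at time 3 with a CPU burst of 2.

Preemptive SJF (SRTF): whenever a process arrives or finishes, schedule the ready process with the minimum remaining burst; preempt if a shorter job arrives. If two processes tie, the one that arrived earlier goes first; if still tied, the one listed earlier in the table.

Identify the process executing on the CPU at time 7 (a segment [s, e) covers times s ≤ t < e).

Gantt: | P0 0-5 | P3 5-7 | P1 7-9 | P2 9-15 |
Completion: P0=5  P1=9  P2=15  P3=7
Turnaround (C−A): P0=5  P1=5  P2=11  P3=4

P1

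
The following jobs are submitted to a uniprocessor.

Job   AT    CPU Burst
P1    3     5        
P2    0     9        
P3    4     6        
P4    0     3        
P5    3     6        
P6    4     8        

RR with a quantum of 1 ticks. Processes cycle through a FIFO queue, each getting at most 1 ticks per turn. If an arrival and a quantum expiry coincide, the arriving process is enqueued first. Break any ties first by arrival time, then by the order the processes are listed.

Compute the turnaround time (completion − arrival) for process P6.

33

Schedule: | P2 0-1 | P4 1-2 | P2 2-3 | P4 3-4 | P1 4-5 | P5 5-6 | P2 6-7 | P3 7-8 | P6 8-9 | P4 9-10 | P1 10-11 | P5 11-12 | P2 12-13 | P3 13-14 | P6 14-15 | P1 15-16 | P5 16-17 | P2 17-18 | P3 18-19 | P6 19-20 | P1 20-21 | P5 21-22 | P2 22-23 | P3 23-24 | P6 24-25 | P1 25-26 | P5 26-27 | P2 27-28 | P3 28-29 | P6 29-30 | P5 30-31 | P2 31-32 | P3 32-33 | P6 33-34 | P2 34-35 | P6 35-37 |
Completion: P1=26  P2=35  P3=33  P4=10  P5=31  P6=37
Turnaround(P6) = completion − arrival = 37 − 4 = 33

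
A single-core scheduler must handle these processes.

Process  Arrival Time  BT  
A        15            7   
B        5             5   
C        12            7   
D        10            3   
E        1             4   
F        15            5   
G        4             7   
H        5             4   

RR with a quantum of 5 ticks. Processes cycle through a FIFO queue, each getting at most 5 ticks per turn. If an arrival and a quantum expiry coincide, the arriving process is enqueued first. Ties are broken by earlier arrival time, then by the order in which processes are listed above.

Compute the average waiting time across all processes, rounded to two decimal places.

12.38

Schedule: | idle 0-1 | E 1-5 | G 5-10 | B 10-15 | H 15-19 | D 19-22 | G 22-24 | C 24-29 | A 29-34 | F 34-39 | C 39-41 | A 41-43 |
Completion: A=43  B=15  C=41  D=22  E=5  F=39  G=24  H=19
Turnaround (C−A): A=28  B=10  C=29  D=12  E=4  F=24  G=20  H=14
Waiting times: A=21, B=5, C=22, D=9, E=0, F=19, G=13, H=10
Average waiting = (21+5+22+9+0+19+13+10) / 8 = 99/8 = 12.38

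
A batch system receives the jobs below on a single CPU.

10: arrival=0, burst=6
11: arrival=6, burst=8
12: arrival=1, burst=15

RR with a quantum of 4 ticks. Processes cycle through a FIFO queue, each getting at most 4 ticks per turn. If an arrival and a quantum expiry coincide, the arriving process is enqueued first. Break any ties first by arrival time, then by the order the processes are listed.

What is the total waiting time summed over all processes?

25

Gantt: | 10 0-4 | 12 4-8 | 10 8-10 | 11 10-14 | 12 14-18 | 11 18-22 | 12 22-29 |
Completion: 10=10  11=22  12=29
Turnaround (C−A): 10=10  11=16  12=28
Waiting = turnaround − burst: 10=4, 11=8, 12=13
Total waiting = 4 + 8 + 13 = 25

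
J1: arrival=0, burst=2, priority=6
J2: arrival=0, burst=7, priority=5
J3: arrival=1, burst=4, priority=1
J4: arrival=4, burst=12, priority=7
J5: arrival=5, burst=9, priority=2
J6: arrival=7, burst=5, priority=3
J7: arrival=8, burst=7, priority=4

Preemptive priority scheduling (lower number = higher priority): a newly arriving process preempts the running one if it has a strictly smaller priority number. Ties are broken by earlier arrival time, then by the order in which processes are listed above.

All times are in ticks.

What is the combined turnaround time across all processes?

Gantt: | J2 0-1 | J3 1-5 | J5 5-14 | J6 14-19 | J7 19-26 | J2 26-32 | J1 32-34 | J4 34-46 |
Completion: J1=34  J2=32  J3=5  J4=46  J5=14  J6=19  J7=26
Turnaround (C−A): J1=34  J2=32  J3=4  J4=42  J5=9  J6=12  J7=18
Turnaround = completion − arrival: J1=34, J2=32, J3=4, J4=42, J5=9, J6=12, J7=18
Total turnaround = 34 + 32 + 4 + 42 + 9 + 12 + 18 = 151

151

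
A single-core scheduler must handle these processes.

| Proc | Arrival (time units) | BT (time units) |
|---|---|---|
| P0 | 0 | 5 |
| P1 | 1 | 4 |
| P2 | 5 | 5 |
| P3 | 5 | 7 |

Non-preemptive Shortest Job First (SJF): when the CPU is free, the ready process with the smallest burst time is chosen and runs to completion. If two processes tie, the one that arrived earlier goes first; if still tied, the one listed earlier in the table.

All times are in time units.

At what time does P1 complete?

9

Gantt: | P0 0-5 | P1 5-9 | P2 9-14 | P3 14-21 |
Completion: P0=5  P1=9  P2=14  P3=21
Turnaround (C−A): P0=5  P1=8  P2=9  P3=16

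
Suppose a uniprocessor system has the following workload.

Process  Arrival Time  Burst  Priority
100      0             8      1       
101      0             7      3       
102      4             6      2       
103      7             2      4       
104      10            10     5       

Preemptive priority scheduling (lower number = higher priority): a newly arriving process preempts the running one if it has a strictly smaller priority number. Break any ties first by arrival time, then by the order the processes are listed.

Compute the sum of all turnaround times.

78

Timeline: | 100 0-8 | 102 8-14 | 101 14-21 | 103 21-23 | 104 23-33 |
Completion: 100=8  101=21  102=14  103=23  104=33
Turnaround (C−A): 100=8  101=21  102=10  103=16  104=23
Turnaround = completion − arrival: 100=8, 101=21, 102=10, 103=16, 104=23
Total turnaround = 8 + 21 + 10 + 16 + 23 = 78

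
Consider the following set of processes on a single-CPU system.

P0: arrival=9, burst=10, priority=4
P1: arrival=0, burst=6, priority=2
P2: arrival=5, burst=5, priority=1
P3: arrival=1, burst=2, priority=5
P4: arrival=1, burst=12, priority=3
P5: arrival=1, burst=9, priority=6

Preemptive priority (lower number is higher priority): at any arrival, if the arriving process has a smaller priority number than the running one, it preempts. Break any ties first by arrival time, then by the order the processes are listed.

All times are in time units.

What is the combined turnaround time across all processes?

139

Gantt: | P1 0-5 | P2 5-10 | P1 10-11 | P4 11-23 | P0 23-33 | P3 33-35 | P5 35-44 |
Completion: P0=33  P1=11  P2=10  P3=35  P4=23  P5=44
Turnaround (C−A): P0=24  P1=11  P2=5  P3=34  P4=22  P5=43
Turnaround = completion − arrival: P0=24, P1=11, P2=5, P3=34, P4=22, P5=43
Total turnaround = 24 + 11 + 5 + 34 + 22 + 43 = 139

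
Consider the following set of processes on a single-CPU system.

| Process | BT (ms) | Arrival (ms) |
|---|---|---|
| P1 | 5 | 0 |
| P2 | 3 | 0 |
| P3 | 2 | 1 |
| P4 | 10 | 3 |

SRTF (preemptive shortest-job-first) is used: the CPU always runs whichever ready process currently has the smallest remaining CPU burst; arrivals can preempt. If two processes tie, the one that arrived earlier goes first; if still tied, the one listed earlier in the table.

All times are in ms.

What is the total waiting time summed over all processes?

14

Gantt: | P2 0-3 | P3 3-5 | P1 5-10 | P4 10-20 |
Completion: P1=10  P2=3  P3=5  P4=20
Turnaround (C−A): P1=10  P2=3  P3=4  P4=17
Waiting = turnaround − burst: P1=5, P2=0, P3=2, P4=7
Total waiting = 5 + 0 + 2 + 7 = 14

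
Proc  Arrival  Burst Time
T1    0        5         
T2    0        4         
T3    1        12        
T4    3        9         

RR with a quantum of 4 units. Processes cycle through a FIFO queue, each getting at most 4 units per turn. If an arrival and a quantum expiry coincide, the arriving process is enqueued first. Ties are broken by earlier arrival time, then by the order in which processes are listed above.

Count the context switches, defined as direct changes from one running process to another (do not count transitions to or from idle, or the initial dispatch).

8

Timeline: | T1 0-4 | T2 4-8 | T3 8-12 | T4 12-16 | T1 16-17 | T3 17-21 | T4 21-25 | T3 25-29 | T4 29-30 |
Completion: T1=17  T2=8  T3=29  T4=30
Turnaround (C−A): T1=17  T2=8  T3=28  T4=27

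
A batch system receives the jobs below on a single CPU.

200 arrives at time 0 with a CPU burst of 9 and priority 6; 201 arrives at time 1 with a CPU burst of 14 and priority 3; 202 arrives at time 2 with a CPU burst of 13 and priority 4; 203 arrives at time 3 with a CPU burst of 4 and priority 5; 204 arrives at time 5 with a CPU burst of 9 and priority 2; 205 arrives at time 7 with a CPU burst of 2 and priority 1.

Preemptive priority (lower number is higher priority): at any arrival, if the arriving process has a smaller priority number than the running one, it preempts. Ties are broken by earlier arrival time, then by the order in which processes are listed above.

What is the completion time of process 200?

Gantt: | 200 0-1 | 201 1-5 | 204 5-7 | 205 7-9 | 204 9-16 | 201 16-26 | 202 26-39 | 203 39-43 | 200 43-51 |
Completion: 200=51  201=26  202=39  203=43  204=16  205=9
Turnaround (C−A): 200=51  201=25  202=37  203=40  204=11  205=2

51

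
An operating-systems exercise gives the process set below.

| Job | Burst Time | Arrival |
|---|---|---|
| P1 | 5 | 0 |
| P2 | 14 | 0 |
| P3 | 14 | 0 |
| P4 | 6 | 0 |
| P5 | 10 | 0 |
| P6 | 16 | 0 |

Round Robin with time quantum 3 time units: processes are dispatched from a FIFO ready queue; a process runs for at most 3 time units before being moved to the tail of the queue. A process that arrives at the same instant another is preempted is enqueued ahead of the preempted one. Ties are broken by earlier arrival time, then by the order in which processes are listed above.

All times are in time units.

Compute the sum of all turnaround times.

288

Schedule: | P1 0-3 | P2 3-6 | P3 6-9 | P4 9-12 | P5 12-15 | P6 15-18 | P1 18-20 | P2 20-23 | P3 23-26 | P4 26-29 | P5 29-32 | P6 32-35 | P2 35-38 | P3 38-41 | P5 41-44 | P6 44-47 | P2 47-50 | P3 50-53 | P5 53-54 | P6 54-57 | P2 57-59 | P3 59-61 | P6 61-65 |
Completion: P1=20  P2=59  P3=61  P4=29  P5=54  P6=65
Turnaround (C−A): P1=20  P2=59  P3=61  P4=29  P5=54  P6=65
Turnaround = completion − arrival: P1=20, P2=59, P3=61, P4=29, P5=54, P6=65
Total turnaround = 20 + 59 + 61 + 29 + 54 + 65 = 288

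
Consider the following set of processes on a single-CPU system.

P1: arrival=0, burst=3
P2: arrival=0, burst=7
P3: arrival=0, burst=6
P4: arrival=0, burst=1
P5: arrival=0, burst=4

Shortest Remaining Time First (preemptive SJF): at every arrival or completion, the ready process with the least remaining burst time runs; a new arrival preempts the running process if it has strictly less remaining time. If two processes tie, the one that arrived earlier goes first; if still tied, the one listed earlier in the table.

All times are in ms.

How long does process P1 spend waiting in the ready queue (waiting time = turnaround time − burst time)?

1

Schedule: | P4 0-1 | P1 1-4 | P5 4-8 | P3 8-14 | P2 14-21 |
Completion: P1=4  P2=21  P3=14  P4=1  P5=8
Waiting(P1) = turnaround − burst = 4 − 3 = 1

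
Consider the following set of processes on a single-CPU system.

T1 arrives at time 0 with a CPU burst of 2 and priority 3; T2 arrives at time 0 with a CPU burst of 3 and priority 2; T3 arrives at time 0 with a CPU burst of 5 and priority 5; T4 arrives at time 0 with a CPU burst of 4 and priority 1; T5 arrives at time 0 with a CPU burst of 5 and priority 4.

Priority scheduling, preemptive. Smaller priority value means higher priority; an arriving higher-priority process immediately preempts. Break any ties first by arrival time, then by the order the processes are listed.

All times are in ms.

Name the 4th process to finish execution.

T5

Schedule: | T4 0-4 | T2 4-7 | T1 7-9 | T5 9-14 | T3 14-19 |
Completion: T1=9  T2=7  T3=19  T4=4  T5=14
Turnaround (C−A): T1=9  T2=7  T3=19  T4=4  T5=14
Finish order: T4 → T2 → T1 → T5 → T3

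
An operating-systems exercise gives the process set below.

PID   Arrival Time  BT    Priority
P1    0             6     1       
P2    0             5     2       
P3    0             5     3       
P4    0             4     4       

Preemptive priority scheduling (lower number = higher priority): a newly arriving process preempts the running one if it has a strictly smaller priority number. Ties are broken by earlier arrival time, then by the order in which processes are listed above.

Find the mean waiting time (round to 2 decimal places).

8.25

Gantt: | P1 0-6 | P2 6-11 | P3 11-16 | P4 16-20 |
Completion: P1=6  P2=11  P3=16  P4=20
Waiting times: P1=0, P2=6, P3=11, P4=16
Average waiting = (0+6+11+16) / 4 = 33/4 = 8.25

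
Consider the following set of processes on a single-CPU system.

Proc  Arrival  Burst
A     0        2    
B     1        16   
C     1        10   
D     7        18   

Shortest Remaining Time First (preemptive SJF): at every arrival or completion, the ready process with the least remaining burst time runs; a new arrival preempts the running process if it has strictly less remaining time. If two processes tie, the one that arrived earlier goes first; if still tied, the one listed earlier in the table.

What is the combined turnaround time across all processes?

79

Schedule: | A 0-2 | C 2-12 | B 12-28 | D 28-46 |
Completion: A=2  B=28  C=12  D=46
Turnaround (C−A): A=2  B=27  C=11  D=39
Turnaround = completion − arrival: A=2, B=27, C=11, D=39
Total turnaround = 2 + 27 + 11 + 39 = 79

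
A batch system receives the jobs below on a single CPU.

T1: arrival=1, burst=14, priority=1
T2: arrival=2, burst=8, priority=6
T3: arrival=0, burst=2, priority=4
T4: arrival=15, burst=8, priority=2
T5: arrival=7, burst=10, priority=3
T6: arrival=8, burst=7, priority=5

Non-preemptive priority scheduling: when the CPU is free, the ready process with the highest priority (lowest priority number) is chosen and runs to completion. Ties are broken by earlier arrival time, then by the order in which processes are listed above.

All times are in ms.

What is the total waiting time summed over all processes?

84

Schedule: | T3 0-2 | T1 2-16 | T4 16-24 | T5 24-34 | T6 34-41 | T2 41-49 |
Completion: T1=16  T2=49  T3=2  T4=24  T5=34  T6=41
Waiting = turnaround − burst: T1=1, T2=39, T3=0, T4=1, T5=17, T6=26
Total waiting = 1 + 39 + 0 + 1 + 17 + 26 = 84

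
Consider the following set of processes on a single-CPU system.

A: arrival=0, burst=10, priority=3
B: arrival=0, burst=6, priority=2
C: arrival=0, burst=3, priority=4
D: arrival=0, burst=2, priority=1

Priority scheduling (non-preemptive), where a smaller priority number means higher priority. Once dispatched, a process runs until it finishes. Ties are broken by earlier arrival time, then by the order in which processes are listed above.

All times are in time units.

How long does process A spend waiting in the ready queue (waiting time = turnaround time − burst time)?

Timeline: | D 0-2 | B 2-8 | A 8-18 | C 18-21 |
Completion: A=18  B=8  C=21  D=2
Waiting(A) = turnaround − burst = 18 − 10 = 8

8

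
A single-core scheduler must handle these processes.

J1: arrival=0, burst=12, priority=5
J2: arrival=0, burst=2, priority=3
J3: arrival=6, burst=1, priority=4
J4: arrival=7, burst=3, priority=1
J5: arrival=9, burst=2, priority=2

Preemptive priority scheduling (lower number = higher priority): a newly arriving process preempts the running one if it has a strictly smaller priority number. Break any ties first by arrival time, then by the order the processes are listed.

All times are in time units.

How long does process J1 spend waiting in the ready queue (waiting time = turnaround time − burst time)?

8

Gantt: | J2 0-2 | J1 2-6 | J3 6-7 | J4 7-10 | J5 10-12 | J1 12-20 |
Completion: J1=20  J2=2  J3=7  J4=10  J5=12
Turnaround (C−A): J1=20  J2=2  J3=1  J4=3  J5=3
Waiting(J1) = turnaround − burst = 20 − 12 = 8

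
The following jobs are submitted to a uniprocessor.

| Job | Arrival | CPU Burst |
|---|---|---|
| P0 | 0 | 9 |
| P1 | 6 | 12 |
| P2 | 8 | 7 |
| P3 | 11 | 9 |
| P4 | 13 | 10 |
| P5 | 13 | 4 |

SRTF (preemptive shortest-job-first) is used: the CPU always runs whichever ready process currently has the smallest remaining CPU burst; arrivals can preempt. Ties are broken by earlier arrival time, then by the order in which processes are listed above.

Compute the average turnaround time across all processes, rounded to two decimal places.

Gantt: | P0 0-9 | P2 9-16 | P5 16-20 | P3 20-29 | P4 29-39 | P1 39-51 |
Completion: P0=9  P1=51  P2=16  P3=29  P4=39  P5=20
Turnaround (C−A): P0=9  P1=45  P2=8  P3=18  P4=26  P5=7
Turnaround times: P0=9, P1=45, P2=8, P3=18, P4=26, P5=7
Average turnaround = (9+45+8+18+26+7) / 6 = 113/6 = 18.83

18.83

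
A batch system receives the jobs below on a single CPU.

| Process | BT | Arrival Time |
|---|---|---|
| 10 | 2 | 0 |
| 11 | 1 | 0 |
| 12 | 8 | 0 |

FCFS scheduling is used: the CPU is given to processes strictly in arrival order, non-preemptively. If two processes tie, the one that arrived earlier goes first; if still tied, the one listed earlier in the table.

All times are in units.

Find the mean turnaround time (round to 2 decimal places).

Timeline: | 10 0-2 | 11 2-3 | 12 3-11 |
Completion: 10=2  11=3  12=11
Turnaround times: 10=2, 11=3, 12=11
Average turnaround = (2+3+11) / 3 = 16/3 = 5.33

5.33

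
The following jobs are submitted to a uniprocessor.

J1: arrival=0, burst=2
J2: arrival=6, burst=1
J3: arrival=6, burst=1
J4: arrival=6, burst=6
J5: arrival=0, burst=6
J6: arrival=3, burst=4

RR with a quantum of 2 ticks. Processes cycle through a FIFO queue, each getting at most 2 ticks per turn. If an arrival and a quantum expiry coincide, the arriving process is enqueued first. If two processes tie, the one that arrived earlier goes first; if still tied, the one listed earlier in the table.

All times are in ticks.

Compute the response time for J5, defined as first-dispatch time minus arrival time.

Schedule: | J1 0-2 | J5 2-4 | J6 4-6 | J5 6-8 | J2 8-9 | J3 9-10 | J4 10-12 | J6 12-14 | J5 14-16 | J4 16-20 |
Completion: J1=2  J2=9  J3=10  J4=20  J5=16  J6=14
Response(J5) = first start − arrival = 2 − 0 = 2

2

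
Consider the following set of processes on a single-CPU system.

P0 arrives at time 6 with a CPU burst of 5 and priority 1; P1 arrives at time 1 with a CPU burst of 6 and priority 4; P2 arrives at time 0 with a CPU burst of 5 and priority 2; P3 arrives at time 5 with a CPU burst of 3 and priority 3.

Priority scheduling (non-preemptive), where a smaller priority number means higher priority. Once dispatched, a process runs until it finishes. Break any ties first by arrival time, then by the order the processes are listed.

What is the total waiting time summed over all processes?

Gantt: | P2 0-5 | P3 5-8 | P0 8-13 | P1 13-19 |
Completion: P0=13  P1=19  P2=5  P3=8
Turnaround (C−A): P0=7  P1=18  P2=5  P3=3
Waiting = turnaround − burst: P0=2, P1=12, P2=0, P3=0
Total waiting = 2 + 12 + 0 + 0 = 14

14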